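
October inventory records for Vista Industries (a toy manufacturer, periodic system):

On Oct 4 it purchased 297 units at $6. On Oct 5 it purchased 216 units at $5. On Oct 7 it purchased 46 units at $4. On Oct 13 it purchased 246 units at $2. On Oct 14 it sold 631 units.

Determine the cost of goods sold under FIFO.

COGS = $3,190

Oct 14, 631 sold [FIFO — oldest first]: 297 @ $6 + 216 @ $5 + 46 @ $4 + 72 @ $2 = $3,190
Ending inventory: 174 @ $2 = $348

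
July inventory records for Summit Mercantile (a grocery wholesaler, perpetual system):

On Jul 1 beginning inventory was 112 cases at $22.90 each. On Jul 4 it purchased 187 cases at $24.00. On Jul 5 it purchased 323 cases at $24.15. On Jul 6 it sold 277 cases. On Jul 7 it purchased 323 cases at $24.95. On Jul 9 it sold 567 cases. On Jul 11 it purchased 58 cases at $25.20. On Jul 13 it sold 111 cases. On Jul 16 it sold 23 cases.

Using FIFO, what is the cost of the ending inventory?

Ending inventory = $630.00

Jul 6, 277 sold [FIFO — oldest first]: 112 @ $22.90 + 165 @ $24.00 = $6,524.80
Jul 9, 567 sold [FIFO — oldest first]: 22 @ $24.00 + 323 @ $24.15 + 222 @ $24.95 = $13,867.35
Jul 13, 111 sold [FIFO — oldest first]: 101 @ $24.95 + 10 @ $25.20 = $2,771.95
Jul 16, 23 sold [FIFO — oldest first]: 23 @ $25.20 = $579.60
Total COGS = $6,524.80 + $13,867.35 + $2,771.95 + $579.60 = $23,743.70
Ending inventory: 25 @ $25.20 = $630.00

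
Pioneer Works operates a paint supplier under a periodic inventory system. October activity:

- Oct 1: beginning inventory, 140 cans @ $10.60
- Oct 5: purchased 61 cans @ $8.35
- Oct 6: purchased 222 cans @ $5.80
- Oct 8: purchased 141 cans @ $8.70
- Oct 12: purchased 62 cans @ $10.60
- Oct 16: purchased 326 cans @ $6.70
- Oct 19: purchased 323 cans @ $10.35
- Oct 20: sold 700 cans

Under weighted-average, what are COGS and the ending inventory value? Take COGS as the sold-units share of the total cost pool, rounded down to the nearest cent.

Oct 20, sell 700: 700/1275 × $10,692.10 → $5,870.17
Ending inventory (cost pool remaining) = $4,821.93
Check: goods available $10,692.10 = COGS $5,870.17 + ending $4,821.93

COGS = $5,870.17; ending inventory = $4,821.93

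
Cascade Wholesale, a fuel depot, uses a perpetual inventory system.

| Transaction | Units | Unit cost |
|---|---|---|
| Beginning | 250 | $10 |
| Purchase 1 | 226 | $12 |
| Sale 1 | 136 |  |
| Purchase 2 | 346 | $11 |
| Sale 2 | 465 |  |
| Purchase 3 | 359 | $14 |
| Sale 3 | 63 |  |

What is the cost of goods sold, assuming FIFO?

Sale 1 (136) [FIFO — oldest first]: 136 @ $10 = $1,360
Sale 2 (465) [FIFO — oldest first]: 114 @ $10 + 226 @ $12 + 125 @ $11 = $5,227
Sale 3 (63) [FIFO — oldest first]: 63 @ $11 = $693
Total COGS = $1,360 + $5,227 + $693 = $7,280
Ending inventory: 158 @ $11 + 359 @ $14 = $6,764

COGS = $7,280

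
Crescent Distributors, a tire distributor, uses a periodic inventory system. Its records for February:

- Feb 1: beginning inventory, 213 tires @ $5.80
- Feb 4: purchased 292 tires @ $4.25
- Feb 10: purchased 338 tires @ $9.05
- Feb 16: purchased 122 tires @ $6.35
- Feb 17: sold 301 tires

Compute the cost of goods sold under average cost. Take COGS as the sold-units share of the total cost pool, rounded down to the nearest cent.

Feb 17, sell 301: 301/965 × $6,310.00 → $1,968.19
Ending inventory (cost pool remaining) = $4,341.81
Check: goods available $6,310.00 = COGS $1,968.19 + ending $4,341.81

COGS = $1,968.19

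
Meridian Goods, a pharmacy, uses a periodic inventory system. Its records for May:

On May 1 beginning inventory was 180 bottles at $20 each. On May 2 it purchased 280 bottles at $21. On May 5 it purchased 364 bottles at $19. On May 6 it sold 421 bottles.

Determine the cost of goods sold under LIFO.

COGS = $8,113

May 6, 421 sold [LIFO — newest first]: 364 @ $19 + 57 @ $21 = $8,113
Ending inventory: 180 @ $20 + 223 @ $21 = $8,283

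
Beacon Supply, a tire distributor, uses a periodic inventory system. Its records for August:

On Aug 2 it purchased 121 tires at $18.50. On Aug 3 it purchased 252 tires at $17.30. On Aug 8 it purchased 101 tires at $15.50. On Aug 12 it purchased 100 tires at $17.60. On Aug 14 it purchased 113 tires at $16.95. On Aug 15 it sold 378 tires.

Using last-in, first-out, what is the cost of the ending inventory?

Ending inventory = $5,490.90

Aug 15, 378 sold [LIFO — newest first]: 113 @ $16.95 + 100 @ $17.60 + 101 @ $15.50 + 64 @ $17.30 = $6,348.05
Ending inventory: 121 @ $18.50 + 188 @ $17.30 = $5,490.90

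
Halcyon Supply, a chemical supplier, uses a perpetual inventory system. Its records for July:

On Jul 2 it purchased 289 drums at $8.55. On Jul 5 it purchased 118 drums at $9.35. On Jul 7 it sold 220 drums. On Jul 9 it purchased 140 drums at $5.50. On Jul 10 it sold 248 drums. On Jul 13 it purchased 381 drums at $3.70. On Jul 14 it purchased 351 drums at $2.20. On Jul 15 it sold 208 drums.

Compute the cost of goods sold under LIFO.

COGS = $4,126.40

Jul 7, 220 sold [LIFO — newest first]: 118 @ $9.35 + 102 @ $8.55 = $1,975.40
Jul 10, 248 sold [LIFO — newest first]: 140 @ $5.50 + 108 @ $8.55 = $1,693.40
Jul 15, 208 sold [LIFO — newest first]: 208 @ $2.20 = $457.60
Total COGS = $1,975.40 + $1,693.40 + $457.60 = $4,126.40
Ending inventory: 79 @ $8.55 + 381 @ $3.70 + 143 @ $2.20 = $2,399.75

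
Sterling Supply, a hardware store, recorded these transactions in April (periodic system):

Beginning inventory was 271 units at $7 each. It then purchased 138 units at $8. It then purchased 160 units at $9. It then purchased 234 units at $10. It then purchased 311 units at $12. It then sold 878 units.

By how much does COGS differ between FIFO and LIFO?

$1,180

FIFO COGS: 271 @ $7 + 138 @ $8 + 160 @ $9 + 234 @ $10 + 75 @ $12 = $7,681
LIFO COGS: 311 @ $12 + 234 @ $10 + 160 @ $9 + 138 @ $8 + 35 @ $7 = $8,861
Difference = |$7,681 − $8,861| = $1,180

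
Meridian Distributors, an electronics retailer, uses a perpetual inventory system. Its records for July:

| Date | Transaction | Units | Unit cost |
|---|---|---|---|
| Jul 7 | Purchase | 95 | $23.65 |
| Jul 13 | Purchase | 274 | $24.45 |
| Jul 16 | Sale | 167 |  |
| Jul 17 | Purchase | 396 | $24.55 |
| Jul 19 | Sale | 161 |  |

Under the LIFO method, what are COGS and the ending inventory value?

COGS = $8,035.70; ending inventory = $10,632.15

Jul 16, 167 sold [LIFO — newest first]: 167 @ $24.45 = $4,083.15
Jul 19, 161 sold [LIFO — newest first]: 161 @ $24.55 = $3,952.55
Total COGS = $4,083.15 + $3,952.55 = $8,035.70
Ending inventory: 95 @ $23.65 + 107 @ $24.45 + 235 @ $24.55 = $10,632.15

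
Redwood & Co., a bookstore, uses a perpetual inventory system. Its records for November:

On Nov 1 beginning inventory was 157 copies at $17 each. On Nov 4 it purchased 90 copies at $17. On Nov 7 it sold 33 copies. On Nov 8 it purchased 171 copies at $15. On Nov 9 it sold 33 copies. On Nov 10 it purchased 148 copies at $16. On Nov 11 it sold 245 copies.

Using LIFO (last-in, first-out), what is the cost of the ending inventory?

Nov 7, 33 sold [LIFO — newest first]: 33 @ $17 = $561
Nov 9, 33 sold [LIFO — newest first]: 33 @ $15 = $495
Nov 11, 245 sold [LIFO — newest first]: 148 @ $16 + 97 @ $15 = $3,823
Total COGS = $561 + $495 + $3,823 = $4,879
Ending inventory: 157 @ $17 + 57 @ $17 + 41 @ $15 = $4,253

Ending inventory = $4,253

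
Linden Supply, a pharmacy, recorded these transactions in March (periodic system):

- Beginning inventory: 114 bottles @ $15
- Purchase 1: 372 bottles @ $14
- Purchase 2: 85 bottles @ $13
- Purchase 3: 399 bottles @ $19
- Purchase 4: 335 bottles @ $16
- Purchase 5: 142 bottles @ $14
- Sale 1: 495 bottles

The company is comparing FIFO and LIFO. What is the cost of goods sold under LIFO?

FIFO COGS: 114 @ $15 + 372 @ $14 + 9 @ $13 = $7,035
LIFO COGS: 142 @ $14 + 335 @ $16 + 18 @ $19 = $7,690

COGS = $7,690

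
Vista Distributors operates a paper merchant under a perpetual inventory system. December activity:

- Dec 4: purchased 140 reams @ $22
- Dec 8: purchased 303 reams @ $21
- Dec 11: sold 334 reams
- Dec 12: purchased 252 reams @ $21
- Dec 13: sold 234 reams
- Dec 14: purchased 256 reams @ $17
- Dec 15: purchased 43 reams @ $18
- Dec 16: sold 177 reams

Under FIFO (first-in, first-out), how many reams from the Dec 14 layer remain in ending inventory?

Dec 11, 334 sold [FIFO — oldest first]: 140 @ $22 + 194 @ $21 = $7,154
Dec 13, 234 sold [FIFO — oldest first]: 109 @ $21 + 125 @ $21 = $4,914
Dec 16, 177 sold [FIFO — oldest first]: 127 @ $21 + 50 @ $17 = $3,517
Total COGS = $7,154 + $4,914 + $3,517 = $15,585
Ending inventory: 206 @ $17 + 43 @ $18 = $4,276
Check: goods available $19,861 = COGS $15,585 + ending $4,276

206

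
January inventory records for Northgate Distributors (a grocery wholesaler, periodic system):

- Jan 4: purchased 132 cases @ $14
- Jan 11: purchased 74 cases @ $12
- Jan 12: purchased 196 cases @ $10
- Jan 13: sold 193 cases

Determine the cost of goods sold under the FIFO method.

COGS = $2,580

Jan 13, 193 sold [FIFO — oldest first]: 132 @ $14 + 61 @ $12 = $2,580
Ending inventory: 13 @ $12 + 196 @ $10 = $2,116
Check: goods available $4,696 = COGS $2,580 + ending $2,116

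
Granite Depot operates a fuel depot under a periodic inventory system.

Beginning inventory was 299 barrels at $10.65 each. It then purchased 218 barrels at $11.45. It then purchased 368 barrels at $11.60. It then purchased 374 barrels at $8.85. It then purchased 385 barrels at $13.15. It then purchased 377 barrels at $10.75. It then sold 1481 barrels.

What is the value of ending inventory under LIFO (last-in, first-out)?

Ending inventory = $5,947.25

Sale 1 (1481) [LIFO — newest first]: 377 @ $10.75 + 385 @ $13.15 + 374 @ $8.85 + 345 @ $11.60 = $16,427.40
Ending inventory: 299 @ $10.65 + 218 @ $11.45 + 23 @ $11.60 = $5,947.25
Check: goods available $22,374.65 = COGS $16,427.40 + ending $5,947.25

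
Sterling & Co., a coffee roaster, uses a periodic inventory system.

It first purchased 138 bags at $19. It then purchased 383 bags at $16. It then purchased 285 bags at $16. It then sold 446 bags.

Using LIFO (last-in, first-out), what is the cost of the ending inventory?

Ending inventory = $6,174

Sale 1 (446) [LIFO — newest first]: 285 @ $16 + 161 @ $16 = $7,136
Ending inventory: 138 @ $19 + 222 @ $16 = $6,174
Check: goods available $13,310 = COGS $7,136 + ending $6,174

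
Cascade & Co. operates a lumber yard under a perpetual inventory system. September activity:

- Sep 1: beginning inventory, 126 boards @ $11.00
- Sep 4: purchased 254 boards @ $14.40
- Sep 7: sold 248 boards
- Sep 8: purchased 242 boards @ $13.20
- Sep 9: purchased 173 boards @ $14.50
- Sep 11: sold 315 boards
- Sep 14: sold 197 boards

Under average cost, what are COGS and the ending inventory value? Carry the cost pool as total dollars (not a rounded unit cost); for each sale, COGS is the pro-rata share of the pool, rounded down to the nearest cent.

COGS = $10,269.49; ending inventory = $477.01

After Sep 1: 126 on hand, pool $1,386.00 (≈ $11.0000 each)
After Sep 4: 380 on hand, pool $5,043.60 (≈ $13.2726 each)
Sep 7, sell 248: 248/380 × $5,043.60 → $3,291.61
After Sep 8: 374 on hand, pool $4,946.39 (≈ $13.2256 each)
After Sep 9: 547 on hand, pool $7,454.89 (≈ $13.6287 each)
Sep 11, sell 315: 315/547 × $7,454.89 → $4,293.03
Sep 14, sell 197: 197/232 × $3,161.86 → $2,684.85
Total COGS = $3,291.61 + $4,293.03 + $2,684.85 = $10,269.49
Ending inventory (cost pool remaining) = $477.01
Check: goods available $10,746.50 = COGS $10,269.49 + ending $477.01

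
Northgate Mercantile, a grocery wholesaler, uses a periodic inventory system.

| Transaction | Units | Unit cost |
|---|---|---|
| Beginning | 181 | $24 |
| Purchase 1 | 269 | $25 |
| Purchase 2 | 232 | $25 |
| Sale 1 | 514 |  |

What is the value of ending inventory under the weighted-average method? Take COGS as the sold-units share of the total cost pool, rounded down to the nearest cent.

Sale 1, sell 514: 514/682 × $16,869.00 → $12,713.58
Ending inventory (cost pool remaining) = $4,155.42

Ending inventory = $4,155.42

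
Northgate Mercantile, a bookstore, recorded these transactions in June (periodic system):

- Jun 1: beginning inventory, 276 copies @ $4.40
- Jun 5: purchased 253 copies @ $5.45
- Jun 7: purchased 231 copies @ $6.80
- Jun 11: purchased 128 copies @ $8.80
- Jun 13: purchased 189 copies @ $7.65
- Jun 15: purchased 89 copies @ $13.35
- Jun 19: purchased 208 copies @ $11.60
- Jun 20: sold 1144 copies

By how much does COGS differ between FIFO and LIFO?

FIFO COGS: 276 @ $4.40 + 253 @ $5.45 + 231 @ $6.80 + 128 @ $8.80 + 189 @ $7.65 + 67 @ $13.35 = $7,630.75
LIFO COGS: 208 @ $11.60 + 89 @ $13.35 + 189 @ $7.65 + 128 @ $8.80 + 231 @ $6.80 + 253 @ $5.45 + 46 @ $4.40 = $9,325.25
Difference = |$7,630.75 − $9,325.25| = $1,694.50

$1,694.50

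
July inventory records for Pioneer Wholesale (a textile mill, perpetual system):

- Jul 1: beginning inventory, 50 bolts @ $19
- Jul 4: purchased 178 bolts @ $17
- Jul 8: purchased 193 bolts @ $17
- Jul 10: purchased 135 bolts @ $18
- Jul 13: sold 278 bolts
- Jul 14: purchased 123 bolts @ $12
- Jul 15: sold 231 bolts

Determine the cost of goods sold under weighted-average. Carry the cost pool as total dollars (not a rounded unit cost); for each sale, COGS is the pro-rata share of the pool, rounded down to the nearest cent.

After Jul 1: 50 on hand, pool $950.00 (≈ $19.0000 each)
After Jul 4: 228 on hand, pool $3,976.00 (≈ $17.4386 each)
After Jul 8: 421 on hand, pool $7,257.00 (≈ $17.2375 each)
After Jul 10: 556 on hand, pool $9,687.00 (≈ $17.4227 each)
Jul 13, sell 278: 278/556 × $9,687.00 → $4,843.50
After Jul 14: 401 on hand, pool $6,319.50 (≈ $15.7594 each)
Jul 15, sell 231: 231/401 × $6,319.50 → $3,640.41
Total COGS = $4,843.50 + $3,640.41 = $8,483.91
Ending inventory (cost pool remaining) = $2,679.09

COGS = $8,483.91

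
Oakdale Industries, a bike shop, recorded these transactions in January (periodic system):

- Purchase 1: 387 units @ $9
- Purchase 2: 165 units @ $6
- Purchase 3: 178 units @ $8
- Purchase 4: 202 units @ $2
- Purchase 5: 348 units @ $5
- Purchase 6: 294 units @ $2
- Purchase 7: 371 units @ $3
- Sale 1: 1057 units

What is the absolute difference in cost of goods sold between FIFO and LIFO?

FIFO COGS: 387 @ $9 + 165 @ $6 + 178 @ $8 + 202 @ $2 + 125 @ $5 = $6,926
LIFO COGS: 371 @ $3 + 294 @ $2 + 348 @ $5 + 44 @ $2 = $3,529
Difference = |$6,926 − $3,529| = $3,397

$3,397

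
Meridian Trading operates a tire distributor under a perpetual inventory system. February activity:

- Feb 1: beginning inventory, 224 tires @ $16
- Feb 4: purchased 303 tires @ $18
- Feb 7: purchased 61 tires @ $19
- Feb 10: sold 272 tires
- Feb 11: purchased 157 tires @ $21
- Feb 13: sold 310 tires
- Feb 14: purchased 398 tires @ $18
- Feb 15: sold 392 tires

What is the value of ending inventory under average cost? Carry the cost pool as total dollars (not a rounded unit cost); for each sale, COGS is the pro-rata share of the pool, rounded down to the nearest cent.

After Feb 1: 224 on hand, pool $3,584.00 (≈ $16.0000 each)
After Feb 4: 527 on hand, pool $9,038.00 (≈ $17.1499 each)
After Feb 7: 588 on hand, pool $10,197.00 (≈ $17.3418 each)
Feb 10, sell 272: 272/588 × $10,197.00 → $4,716.97
After Feb 11: 473 on hand, pool $8,777.03 (≈ $18.5561 each)
Feb 13, sell 310: 310/473 × $8,777.03 → $5,752.38
After Feb 14: 561 on hand, pool $10,188.65 (≈ $18.1616 each)
Feb 15, sell 392: 392/561 × $10,188.65 → $7,119.34
Total COGS = $4,716.97 + $5,752.38 + $7,119.34 = $17,588.69
Ending inventory (cost pool remaining) = $3,069.31

Ending inventory = $3,069.31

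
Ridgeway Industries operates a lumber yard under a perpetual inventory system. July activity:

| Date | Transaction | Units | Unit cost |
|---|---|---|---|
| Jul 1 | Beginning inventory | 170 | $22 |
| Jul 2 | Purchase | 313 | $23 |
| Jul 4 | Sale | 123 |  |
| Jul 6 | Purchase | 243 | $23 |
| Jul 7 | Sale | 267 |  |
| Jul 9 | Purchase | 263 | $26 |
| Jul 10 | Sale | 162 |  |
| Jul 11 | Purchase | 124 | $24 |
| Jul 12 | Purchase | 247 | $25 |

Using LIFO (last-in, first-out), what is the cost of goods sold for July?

Jul 4, 123 sold [LIFO — newest first]: 123 @ $23 = $2,829
Jul 7, 267 sold [LIFO — newest first]: 243 @ $23 + 24 @ $23 = $6,141
Jul 10, 162 sold [LIFO — newest first]: 162 @ $26 = $4,212
Total COGS = $2,829 + $6,141 + $4,212 = $13,182
Ending inventory: 170 @ $22 + 166 @ $23 + 101 @ $26 + 124 @ $24 + 247 @ $25 = $19,335
Check: goods available $32,517 = COGS $13,182 + ending $19,335

COGS = $13,182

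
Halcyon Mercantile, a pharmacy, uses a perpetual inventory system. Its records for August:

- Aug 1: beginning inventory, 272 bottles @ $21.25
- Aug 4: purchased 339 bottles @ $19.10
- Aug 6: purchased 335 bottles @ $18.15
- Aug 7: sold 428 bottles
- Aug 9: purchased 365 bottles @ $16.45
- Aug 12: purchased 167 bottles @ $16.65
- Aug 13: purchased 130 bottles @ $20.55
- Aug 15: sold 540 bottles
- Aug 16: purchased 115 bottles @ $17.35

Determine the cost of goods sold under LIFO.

Aug 7, 428 sold [LIFO — newest first]: 335 @ $18.15 + 93 @ $19.10 = $7,856.55
Aug 15, 540 sold [LIFO — newest first]: 130 @ $20.55 + 167 @ $16.65 + 243 @ $16.45 = $9,449.40
Total COGS = $7,856.55 + $9,449.40 = $17,305.95
Ending inventory: 272 @ $21.25 + 246 @ $19.10 + 122 @ $16.45 + 115 @ $17.35 = $14,480.75

COGS = $17,305.95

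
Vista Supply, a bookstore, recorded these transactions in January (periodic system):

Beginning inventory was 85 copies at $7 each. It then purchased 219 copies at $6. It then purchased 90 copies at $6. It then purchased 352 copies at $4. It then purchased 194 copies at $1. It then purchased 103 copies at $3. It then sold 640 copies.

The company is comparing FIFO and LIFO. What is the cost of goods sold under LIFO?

FIFO COGS: 85 @ $7 + 219 @ $6 + 90 @ $6 + 246 @ $4 = $3,433
LIFO COGS: 103 @ $3 + 194 @ $1 + 343 @ $4 = $1,875

COGS = $1,875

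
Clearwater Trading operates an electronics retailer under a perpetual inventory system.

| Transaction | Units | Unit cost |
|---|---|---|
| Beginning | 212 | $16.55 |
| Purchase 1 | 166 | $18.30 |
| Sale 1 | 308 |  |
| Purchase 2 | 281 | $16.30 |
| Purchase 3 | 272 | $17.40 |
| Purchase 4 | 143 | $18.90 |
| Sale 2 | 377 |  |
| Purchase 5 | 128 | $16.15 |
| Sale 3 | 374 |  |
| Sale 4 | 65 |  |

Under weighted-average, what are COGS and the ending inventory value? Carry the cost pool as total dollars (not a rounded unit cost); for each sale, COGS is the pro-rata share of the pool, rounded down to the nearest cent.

After Beginning: 212 on hand, pool $3,508.60 (≈ $16.5500 each)
After Purchase 1: 378 on hand, pool $6,546.40 (≈ $17.3185 each)
Sale 1, sell 308: 308/378 × $6,546.40 → $5,334.10
After Purchase 2: 351 on hand, pool $5,792.60 (≈ $16.5031 each)
After Purchase 3: 623 on hand, pool $10,525.40 (≈ $16.8947 each)
After Purchase 4: 766 on hand, pool $13,228.10 (≈ $17.2691 each)
Sale 2, sell 377: 377/766 × $13,228.10 → $6,510.43
After Purchase 5: 517 on hand, pool $8,784.87 (≈ $16.9920 each)
Sale 3, sell 374: 374/517 × $8,784.87 → $6,355.01
Sale 4, sell 65: 65/143 × $2,429.86 → $1,104.48
Total COGS = $5,334.10 + $6,510.43 + $6,355.01 + $1,104.48 = $19,304.02
Ending inventory (cost pool remaining) = $1,325.38
Check: goods available $20,629.40 = COGS $19,304.02 + ending $1,325.38

COGS = $19,304.02; ending inventory = $1,325.38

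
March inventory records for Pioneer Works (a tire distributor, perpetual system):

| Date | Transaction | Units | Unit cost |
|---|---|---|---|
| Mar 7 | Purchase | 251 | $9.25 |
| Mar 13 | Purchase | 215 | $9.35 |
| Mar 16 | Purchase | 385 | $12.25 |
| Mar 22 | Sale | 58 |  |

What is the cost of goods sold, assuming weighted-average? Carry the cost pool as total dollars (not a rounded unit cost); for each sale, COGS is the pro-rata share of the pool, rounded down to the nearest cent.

After Mar 7: 251 on hand, pool $2,321.75 (≈ $9.2500 each)
After Mar 13: 466 on hand, pool $4,332.00 (≈ $9.2961 each)
After Mar 16: 851 on hand, pool $9,048.25 (≈ $10.6325 each)
Mar 22, sell 58: 58/851 × $9,048.25 → $616.68
Ending inventory (cost pool remaining) = $8,431.57
Check: goods available $9,048.25 = COGS $616.68 + ending $8,431.57

COGS = $616.68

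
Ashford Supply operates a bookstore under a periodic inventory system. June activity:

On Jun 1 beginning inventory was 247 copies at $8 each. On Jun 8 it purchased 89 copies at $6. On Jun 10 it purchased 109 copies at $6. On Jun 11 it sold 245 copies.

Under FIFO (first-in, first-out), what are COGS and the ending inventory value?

COGS = $1,960; ending inventory = $1,204

Jun 11, 245 sold [FIFO — oldest first]: 245 @ $8 = $1,960
Ending inventory: 2 @ $8 + 89 @ $6 + 109 @ $6 = $1,204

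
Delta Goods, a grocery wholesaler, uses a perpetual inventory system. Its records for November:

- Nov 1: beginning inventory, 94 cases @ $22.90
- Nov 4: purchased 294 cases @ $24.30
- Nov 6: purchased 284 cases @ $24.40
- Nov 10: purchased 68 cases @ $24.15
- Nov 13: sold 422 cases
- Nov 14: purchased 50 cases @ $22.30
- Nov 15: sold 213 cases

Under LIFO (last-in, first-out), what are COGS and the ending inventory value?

COGS = $15,348.70; ending inventory = $3,634.90

Nov 13, 422 sold [LIFO — newest first]: 68 @ $24.15 + 284 @ $24.40 + 70 @ $24.30 = $10,272.80
Nov 15, 213 sold [LIFO — newest first]: 50 @ $22.30 + 163 @ $24.30 = $5,075.90
Total COGS = $10,272.80 + $5,075.90 = $15,348.70
Ending inventory: 94 @ $22.90 + 61 @ $24.30 = $3,634.90
Check: goods available $18,983.60 = COGS $15,348.70 + ending $3,634.90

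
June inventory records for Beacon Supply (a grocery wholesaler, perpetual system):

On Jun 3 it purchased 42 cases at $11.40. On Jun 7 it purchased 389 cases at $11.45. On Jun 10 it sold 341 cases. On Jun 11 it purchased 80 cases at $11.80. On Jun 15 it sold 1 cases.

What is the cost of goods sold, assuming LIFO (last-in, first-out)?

Jun 10, 341 sold [LIFO — newest first]: 341 @ $11.45 = $3,904.45
Jun 15, 1 sold [LIFO — newest first]: 1 @ $11.80 = $11.80
Total COGS = $3,904.45 + $11.80 = $3,916.25
Ending inventory: 42 @ $11.40 + 48 @ $11.45 + 79 @ $11.80 = $1,960.60

COGS = $3,916.25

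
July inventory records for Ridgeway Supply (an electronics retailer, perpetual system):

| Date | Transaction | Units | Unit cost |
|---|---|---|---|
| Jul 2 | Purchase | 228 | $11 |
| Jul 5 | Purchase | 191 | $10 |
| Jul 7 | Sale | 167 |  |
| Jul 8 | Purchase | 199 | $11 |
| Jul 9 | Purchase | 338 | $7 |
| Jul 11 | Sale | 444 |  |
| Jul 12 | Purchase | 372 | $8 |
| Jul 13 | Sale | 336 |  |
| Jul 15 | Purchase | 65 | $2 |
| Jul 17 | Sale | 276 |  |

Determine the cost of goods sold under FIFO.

COGS = $11,109

Jul 7, 167 sold [FIFO — oldest first]: 167 @ $11 = $1,837
Jul 11, 444 sold [FIFO — oldest first]: 61 @ $11 + 191 @ $10 + 192 @ $11 = $4,693
Jul 13, 336 sold [FIFO — oldest first]: 7 @ $11 + 329 @ $7 = $2,380
Jul 17, 276 sold [FIFO — oldest first]: 9 @ $7 + 267 @ $8 = $2,199
Total COGS = $1,837 + $4,693 + $2,380 + $2,199 = $11,109
Ending inventory: 105 @ $8 + 65 @ $2 = $970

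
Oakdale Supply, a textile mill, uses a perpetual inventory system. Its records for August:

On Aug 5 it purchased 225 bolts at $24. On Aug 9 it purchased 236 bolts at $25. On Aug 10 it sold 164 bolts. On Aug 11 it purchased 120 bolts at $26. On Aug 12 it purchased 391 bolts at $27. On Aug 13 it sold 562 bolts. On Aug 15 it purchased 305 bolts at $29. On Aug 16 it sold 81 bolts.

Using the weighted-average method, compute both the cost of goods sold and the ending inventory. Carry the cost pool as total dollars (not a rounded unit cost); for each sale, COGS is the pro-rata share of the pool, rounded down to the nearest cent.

COGS = $20,834.73; ending inventory = $12,987.27

After Aug 5: 225 on hand, pool $5,400.00 (≈ $24.0000 each)
After Aug 9: 461 on hand, pool $11,300.00 (≈ $24.5119 each)
Aug 10, sell 164: 164/461 × $11,300.00 → $4,019.95
After Aug 11: 417 on hand, pool $10,400.05 (≈ $24.9402 each)
After Aug 12: 808 on hand, pool $20,957.05 (≈ $25.9369 each)
Aug 13, sell 562: 562/808 × $20,957.05 → $14,576.56
After Aug 15: 551 on hand, pool $15,225.49 (≈ $27.6325 each)
Aug 16, sell 81: 81/551 × $15,225.49 → $2,238.22
Total COGS = $4,019.95 + $14,576.56 + $2,238.22 = $20,834.73
Ending inventory (cost pool remaining) = $12,987.27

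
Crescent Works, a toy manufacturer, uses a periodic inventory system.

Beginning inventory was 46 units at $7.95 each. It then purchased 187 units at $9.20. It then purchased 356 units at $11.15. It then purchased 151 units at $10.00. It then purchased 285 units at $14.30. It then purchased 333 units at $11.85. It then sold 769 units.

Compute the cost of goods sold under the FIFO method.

Sale 1 (769) [FIFO — oldest first]: 46 @ $7.95 + 187 @ $9.20 + 356 @ $11.15 + 151 @ $10.00 + 29 @ $14.30 = $7,980.20
Ending inventory: 256 @ $14.30 + 333 @ $11.85 = $7,606.85

COGS = $7,980.20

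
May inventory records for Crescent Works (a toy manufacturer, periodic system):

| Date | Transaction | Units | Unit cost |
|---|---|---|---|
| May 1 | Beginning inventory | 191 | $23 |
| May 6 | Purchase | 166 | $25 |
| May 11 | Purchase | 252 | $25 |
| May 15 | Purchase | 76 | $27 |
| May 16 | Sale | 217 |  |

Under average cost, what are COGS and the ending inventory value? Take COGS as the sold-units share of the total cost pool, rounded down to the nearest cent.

COGS = $5,352.13; ending inventory = $11,542.87

May 16, sell 217: 217/685 × $16,895.00 → $5,352.13
Ending inventory (cost pool remaining) = $11,542.87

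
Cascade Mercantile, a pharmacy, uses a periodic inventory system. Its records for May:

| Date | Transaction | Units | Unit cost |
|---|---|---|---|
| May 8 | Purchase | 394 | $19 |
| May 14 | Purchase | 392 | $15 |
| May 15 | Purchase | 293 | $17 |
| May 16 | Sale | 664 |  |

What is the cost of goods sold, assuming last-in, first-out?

May 16, 664 sold [LIFO — newest first]: 293 @ $17 + 371 @ $15 = $10,546
Ending inventory: 394 @ $19 + 21 @ $15 = $7,801
Check: goods available $18,347 = COGS $10,546 + ending $7,801

COGS = $10,546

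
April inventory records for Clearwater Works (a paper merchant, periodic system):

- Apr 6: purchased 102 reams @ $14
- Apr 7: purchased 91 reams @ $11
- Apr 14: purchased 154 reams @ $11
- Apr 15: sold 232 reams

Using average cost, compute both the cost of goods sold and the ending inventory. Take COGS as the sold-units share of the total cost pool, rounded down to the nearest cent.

COGS = $2,756.58; ending inventory = $1,366.42

Apr 15, sell 232: 232/347 × $4,123.00 → $2,756.58
Ending inventory (cost pool remaining) = $1,366.42
Check: goods available $4,123.00 = COGS $2,756.58 + ending $1,366.42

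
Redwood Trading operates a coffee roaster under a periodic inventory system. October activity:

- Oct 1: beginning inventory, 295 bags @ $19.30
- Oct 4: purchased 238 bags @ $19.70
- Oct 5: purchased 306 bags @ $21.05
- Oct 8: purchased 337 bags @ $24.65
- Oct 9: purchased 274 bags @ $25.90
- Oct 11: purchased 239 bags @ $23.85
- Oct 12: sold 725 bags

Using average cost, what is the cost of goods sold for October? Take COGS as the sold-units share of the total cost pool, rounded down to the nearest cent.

Oct 12, sell 725: 725/1689 × $37,927.20 → $16,280.17
Ending inventory (cost pool remaining) = $21,647.03

COGS = $16,280.17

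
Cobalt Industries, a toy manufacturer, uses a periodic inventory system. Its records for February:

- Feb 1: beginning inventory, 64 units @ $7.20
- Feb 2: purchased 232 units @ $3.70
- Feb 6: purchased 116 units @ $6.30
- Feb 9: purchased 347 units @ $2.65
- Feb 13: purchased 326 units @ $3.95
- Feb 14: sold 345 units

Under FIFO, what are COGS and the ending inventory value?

COGS = $1,627.90; ending inventory = $2,629.35

Feb 14, 345 sold [FIFO — oldest first]: 64 @ $7.20 + 232 @ $3.70 + 49 @ $6.30 = $1,627.90
Ending inventory: 67 @ $6.30 + 347 @ $2.65 + 326 @ $3.95 = $2,629.35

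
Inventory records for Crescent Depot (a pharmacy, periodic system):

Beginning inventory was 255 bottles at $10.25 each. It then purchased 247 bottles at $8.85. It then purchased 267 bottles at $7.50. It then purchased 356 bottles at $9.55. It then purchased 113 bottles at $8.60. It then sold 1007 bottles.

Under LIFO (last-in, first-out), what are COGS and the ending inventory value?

Sale 1 (1007) [LIFO — newest first]: 113 @ $8.60 + 356 @ $9.55 + 267 @ $7.50 + 247 @ $8.85 + 24 @ $10.25 = $8,806.05
Ending inventory: 231 @ $10.25 = $2,367.75
Check: goods available $11,173.80 = COGS $8,806.05 + ending $2,367.75

COGS = $8,806.05; ending inventory = $2,367.75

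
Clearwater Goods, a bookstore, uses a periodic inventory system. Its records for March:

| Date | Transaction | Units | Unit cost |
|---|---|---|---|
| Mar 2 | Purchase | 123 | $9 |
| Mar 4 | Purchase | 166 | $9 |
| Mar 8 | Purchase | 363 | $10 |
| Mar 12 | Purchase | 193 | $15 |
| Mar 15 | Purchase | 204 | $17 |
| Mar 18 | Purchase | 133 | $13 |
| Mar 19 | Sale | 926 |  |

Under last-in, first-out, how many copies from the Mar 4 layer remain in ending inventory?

133

Mar 19, 926 sold [LIFO — newest first]: 133 @ $13 + 204 @ $17 + 193 @ $15 + 363 @ $10 + 33 @ $9 = $12,019
Ending inventory: 123 @ $9 + 133 @ $9 = $2,304
Check: goods available $14,323 = COGS $12,019 + ending $2,304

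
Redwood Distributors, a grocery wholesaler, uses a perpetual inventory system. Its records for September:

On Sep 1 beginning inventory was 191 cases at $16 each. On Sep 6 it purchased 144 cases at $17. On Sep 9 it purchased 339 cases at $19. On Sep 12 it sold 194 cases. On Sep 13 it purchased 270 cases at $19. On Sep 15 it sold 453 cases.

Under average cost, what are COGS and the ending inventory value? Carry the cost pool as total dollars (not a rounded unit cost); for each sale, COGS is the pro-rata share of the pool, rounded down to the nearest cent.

COGS = $11,674.81; ending inventory = $5,400.19

After Sep 1: 191 on hand, pool $3,056.00 (≈ $16.0000 each)
After Sep 6: 335 on hand, pool $5,504.00 (≈ $16.4299 each)
After Sep 9: 674 on hand, pool $11,945.00 (≈ $17.7226 each)
Sep 12, sell 194: 194/674 × $11,945.00 → $3,438.17
After Sep 13: 750 on hand, pool $13,636.83 (≈ $18.1824 each)
Sep 15, sell 453: 453/750 × $13,636.83 → $8,236.64
Total COGS = $3,438.17 + $8,236.64 = $11,674.81
Ending inventory (cost pool remaining) = $5,400.19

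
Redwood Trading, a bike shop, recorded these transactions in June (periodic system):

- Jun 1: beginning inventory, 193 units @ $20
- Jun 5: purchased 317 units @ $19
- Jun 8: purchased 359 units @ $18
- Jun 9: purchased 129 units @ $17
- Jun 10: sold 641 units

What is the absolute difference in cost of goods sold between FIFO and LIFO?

$679

FIFO COGS: 193 @ $20 + 317 @ $19 + 131 @ $18 = $12,241
LIFO COGS: 129 @ $17 + 359 @ $18 + 153 @ $19 = $11,562
Difference = |$12,241 − $11,562| = $679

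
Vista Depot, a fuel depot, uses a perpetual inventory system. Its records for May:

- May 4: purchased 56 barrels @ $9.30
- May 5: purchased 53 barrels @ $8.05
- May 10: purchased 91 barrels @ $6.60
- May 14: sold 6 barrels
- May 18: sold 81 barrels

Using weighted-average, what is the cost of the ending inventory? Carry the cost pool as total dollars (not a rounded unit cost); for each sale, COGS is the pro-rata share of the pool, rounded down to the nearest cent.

After May 4: 56 on hand, pool $520.80 (≈ $9.3000 each)
After May 5: 109 on hand, pool $947.45 (≈ $8.6922 each)
After May 10: 200 on hand, pool $1,548.05 (≈ $7.7402 each)
May 14, sell 6: 6/200 × $1,548.05 → $46.44
May 18, sell 81: 81/194 × $1,501.61 → $626.96
Total COGS = $46.44 + $626.96 = $673.40
Ending inventory (cost pool remaining) = $874.65
Check: goods available $1,548.05 = COGS $673.40 + ending $874.65

Ending inventory = $874.65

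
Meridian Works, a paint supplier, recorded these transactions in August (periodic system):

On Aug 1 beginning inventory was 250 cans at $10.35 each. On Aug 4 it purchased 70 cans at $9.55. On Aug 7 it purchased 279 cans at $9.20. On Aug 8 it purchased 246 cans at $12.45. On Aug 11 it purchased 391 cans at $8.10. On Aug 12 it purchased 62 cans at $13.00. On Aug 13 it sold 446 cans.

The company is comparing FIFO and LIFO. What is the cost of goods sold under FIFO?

COGS = $4,415.20

FIFO COGS: 250 @ $10.35 + 70 @ $9.55 + 126 @ $9.20 = $4,415.20
LIFO COGS: 62 @ $13.00 + 384 @ $8.10 = $3,916.40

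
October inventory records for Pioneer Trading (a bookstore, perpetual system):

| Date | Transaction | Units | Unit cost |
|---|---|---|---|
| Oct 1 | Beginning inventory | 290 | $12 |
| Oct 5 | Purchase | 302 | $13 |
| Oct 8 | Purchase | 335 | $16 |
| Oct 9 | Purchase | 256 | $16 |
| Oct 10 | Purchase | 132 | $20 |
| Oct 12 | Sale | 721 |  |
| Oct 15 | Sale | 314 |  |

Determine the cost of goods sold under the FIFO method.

Oct 12, 721 sold [FIFO — oldest first]: 290 @ $12 + 302 @ $13 + 129 @ $16 = $9,470
Oct 15, 314 sold [FIFO — oldest first]: 206 @ $16 + 108 @ $16 = $5,024
Total COGS = $9,470 + $5,024 = $14,494
Ending inventory: 148 @ $16 + 132 @ $20 = $5,008

COGS = $14,494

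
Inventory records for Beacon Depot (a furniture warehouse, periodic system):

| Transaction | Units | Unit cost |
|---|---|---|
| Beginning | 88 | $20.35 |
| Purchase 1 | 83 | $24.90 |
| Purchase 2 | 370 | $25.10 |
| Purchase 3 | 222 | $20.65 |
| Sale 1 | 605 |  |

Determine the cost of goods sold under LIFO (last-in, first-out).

Sale 1 (605) [LIFO — newest first]: 222 @ $20.65 + 370 @ $25.10 + 13 @ $24.90 = $14,195.00
Ending inventory: 88 @ $20.35 + 70 @ $24.90 = $3,533.80
Check: goods available $17,728.80 = COGS $14,195.00 + ending $3,533.80

COGS = $14,195.00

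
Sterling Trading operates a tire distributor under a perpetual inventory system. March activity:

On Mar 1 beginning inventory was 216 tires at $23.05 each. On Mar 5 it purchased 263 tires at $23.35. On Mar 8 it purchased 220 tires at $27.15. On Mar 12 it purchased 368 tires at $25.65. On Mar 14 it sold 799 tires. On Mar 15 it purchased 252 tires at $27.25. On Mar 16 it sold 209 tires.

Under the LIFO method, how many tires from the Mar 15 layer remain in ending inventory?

Mar 14, 799 sold [LIFO — newest first]: 368 @ $25.65 + 220 @ $27.15 + 211 @ $23.35 = $20,339.05
Mar 16, 209 sold [LIFO — newest first]: 209 @ $27.25 = $5,695.25
Total COGS = $20,339.05 + $5,695.25 = $26,034.30
Ending inventory: 216 @ $23.05 + 52 @ $23.35 + 43 @ $27.25 = $7,364.75

43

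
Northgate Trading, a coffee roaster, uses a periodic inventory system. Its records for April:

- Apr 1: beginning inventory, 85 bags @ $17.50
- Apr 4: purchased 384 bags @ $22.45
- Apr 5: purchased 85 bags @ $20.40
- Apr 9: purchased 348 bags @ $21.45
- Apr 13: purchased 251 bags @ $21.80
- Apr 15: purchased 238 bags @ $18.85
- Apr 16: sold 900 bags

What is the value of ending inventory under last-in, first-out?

Ending inventory = $10,557.10

Apr 16, 900 sold [LIFO — newest first]: 238 @ $18.85 + 251 @ $21.80 + 348 @ $21.45 + 63 @ $20.40 = $18,707.90
Ending inventory: 85 @ $17.50 + 384 @ $22.45 + 22 @ $20.40 = $10,557.10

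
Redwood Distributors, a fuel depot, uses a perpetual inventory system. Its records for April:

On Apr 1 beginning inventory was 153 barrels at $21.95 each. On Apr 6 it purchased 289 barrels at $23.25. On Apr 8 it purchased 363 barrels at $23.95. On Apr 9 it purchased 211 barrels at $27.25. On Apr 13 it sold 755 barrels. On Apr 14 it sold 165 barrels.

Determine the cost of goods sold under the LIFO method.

Apr 13, 755 sold [LIFO — newest first]: 211 @ $27.25 + 363 @ $23.95 + 181 @ $23.25 = $18,651.85
Apr 14, 165 sold [LIFO — newest first]: 108 @ $23.25 + 57 @ $21.95 = $3,762.15
Total COGS = $18,651.85 + $3,762.15 = $22,414.00
Ending inventory: 96 @ $21.95 = $2,107.20

COGS = $22,414.00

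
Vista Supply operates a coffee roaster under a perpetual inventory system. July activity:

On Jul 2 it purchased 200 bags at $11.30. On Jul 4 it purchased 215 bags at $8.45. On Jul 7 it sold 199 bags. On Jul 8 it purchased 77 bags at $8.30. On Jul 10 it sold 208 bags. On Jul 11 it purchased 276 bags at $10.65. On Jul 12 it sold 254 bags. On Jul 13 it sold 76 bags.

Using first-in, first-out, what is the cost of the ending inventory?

Ending inventory = $330.15

Jul 7, 199 sold [FIFO — oldest first]: 199 @ $11.30 = $2,248.70
Jul 10, 208 sold [FIFO — oldest first]: 1 @ $11.30 + 207 @ $8.45 = $1,760.45
Jul 12, 254 sold [FIFO — oldest first]: 8 @ $8.45 + 77 @ $8.30 + 169 @ $10.65 = $2,506.55
Jul 13, 76 sold [FIFO — oldest first]: 76 @ $10.65 = $809.40
Total COGS = $2,248.70 + $1,760.45 + $2,506.55 + $809.40 = $7,325.10
Ending inventory: 31 @ $10.65 = $330.15
Check: goods available $7,655.25 = COGS $7,325.10 + ending $330.15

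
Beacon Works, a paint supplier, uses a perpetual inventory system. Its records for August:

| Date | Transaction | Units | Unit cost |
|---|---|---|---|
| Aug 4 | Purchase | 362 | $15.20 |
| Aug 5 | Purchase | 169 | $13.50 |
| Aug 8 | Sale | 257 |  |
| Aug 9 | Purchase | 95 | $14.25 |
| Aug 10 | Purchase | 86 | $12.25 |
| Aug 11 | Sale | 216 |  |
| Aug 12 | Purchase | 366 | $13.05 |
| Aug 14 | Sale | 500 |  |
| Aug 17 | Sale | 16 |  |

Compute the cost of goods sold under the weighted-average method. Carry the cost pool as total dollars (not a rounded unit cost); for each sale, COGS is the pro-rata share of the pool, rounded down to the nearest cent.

After Aug 4: 362 on hand, pool $5,502.40 (≈ $15.2000 each)
After Aug 5: 531 on hand, pool $7,783.90 (≈ $14.6589 each)
Aug 8, sell 257: 257/531 × $7,783.90 → $3,767.34
After Aug 9: 369 on hand, pool $5,370.31 (≈ $14.5537 each)
After Aug 10: 455 on hand, pool $6,423.81 (≈ $14.1183 each)
Aug 11, sell 216: 216/455 × $6,423.81 → $3,049.54
After Aug 12: 605 on hand, pool $8,150.57 (≈ $13.4720 each)
Aug 14, sell 500: 500/605 × $8,150.57 → $6,736.00
Aug 17, sell 16: 16/105 × $1,414.57 → $215.55
Total COGS = $3,767.34 + $3,049.54 + $6,736.00 + $215.55 = $13,768.43
Ending inventory (cost pool remaining) = $1,199.02

COGS = $13,768.43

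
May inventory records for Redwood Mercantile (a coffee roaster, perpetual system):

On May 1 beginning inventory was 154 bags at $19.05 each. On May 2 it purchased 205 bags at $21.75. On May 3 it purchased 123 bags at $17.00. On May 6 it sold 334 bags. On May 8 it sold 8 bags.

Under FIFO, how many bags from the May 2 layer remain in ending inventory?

May 6, 334 sold [FIFO — oldest first]: 154 @ $19.05 + 180 @ $21.75 = $6,848.70
May 8, 8 sold [FIFO — oldest first]: 8 @ $21.75 = $174.00
Total COGS = $6,848.70 + $174.00 = $7,022.70
Ending inventory: 17 @ $21.75 + 123 @ $17.00 = $2,460.75

17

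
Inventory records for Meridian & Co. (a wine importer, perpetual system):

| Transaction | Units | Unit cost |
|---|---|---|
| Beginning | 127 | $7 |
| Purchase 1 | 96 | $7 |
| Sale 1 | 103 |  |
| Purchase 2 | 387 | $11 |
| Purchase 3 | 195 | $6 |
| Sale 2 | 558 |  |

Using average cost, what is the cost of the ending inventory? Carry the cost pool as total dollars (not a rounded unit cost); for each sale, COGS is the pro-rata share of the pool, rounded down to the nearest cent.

Ending inventory = $1,285.54

After Beginning: 127 on hand, pool $889.00 (≈ $7.0000 each)
After Purchase 1: 223 on hand, pool $1,561.00 (≈ $7.0000 each)
Sale 1, sell 103: 103/223 × $1,561.00 → $721.00
After Purchase 2: 507 on hand, pool $5,097.00 (≈ $10.0533 each)
After Purchase 3: 702 on hand, pool $6,267.00 (≈ $8.9274 each)
Sale 2, sell 558: 558/702 × $6,267.00 → $4,981.46
Total COGS = $721.00 + $4,981.46 = $5,702.46
Ending inventory (cost pool remaining) = $1,285.54
Check: goods available $6,988.00 = COGS $5,702.46 + ending $1,285.54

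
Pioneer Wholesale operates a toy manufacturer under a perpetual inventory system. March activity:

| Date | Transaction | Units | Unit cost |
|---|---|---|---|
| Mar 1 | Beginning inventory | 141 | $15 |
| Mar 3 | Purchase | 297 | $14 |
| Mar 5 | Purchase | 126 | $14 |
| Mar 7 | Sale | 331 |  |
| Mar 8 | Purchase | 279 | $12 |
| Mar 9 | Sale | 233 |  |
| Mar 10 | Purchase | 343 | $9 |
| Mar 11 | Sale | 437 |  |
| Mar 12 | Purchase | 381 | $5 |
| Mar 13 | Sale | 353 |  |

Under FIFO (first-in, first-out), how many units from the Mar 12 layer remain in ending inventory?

213

Mar 7, 331 sold [FIFO — oldest first]: 141 @ $15 + 190 @ $14 = $4,775
Mar 9, 233 sold [FIFO — oldest first]: 107 @ $14 + 126 @ $14 = $3,262
Mar 11, 437 sold [FIFO — oldest first]: 279 @ $12 + 158 @ $9 = $4,770
Mar 13, 353 sold [FIFO — oldest first]: 185 @ $9 + 168 @ $5 = $2,505
Total COGS = $4,775 + $3,262 + $4,770 + $2,505 = $15,312
Ending inventory: 213 @ $5 = $1,065
Check: goods available $16,377 = COGS $15,312 + ending $1,065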